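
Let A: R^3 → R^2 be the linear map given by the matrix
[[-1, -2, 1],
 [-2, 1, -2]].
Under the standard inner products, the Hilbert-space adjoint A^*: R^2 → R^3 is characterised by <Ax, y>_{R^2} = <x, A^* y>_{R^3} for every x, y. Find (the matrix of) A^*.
A^* = A^T =
[[-1, -2],
 [-2, 1],
 [1, -2]]

For real matrices with standard dot products, the defining identity <Ax, y> = <x, A^* y> gives (Ax)^T y = x^T (A^*) y, i.e. x^T A^T y = x^T (A^*) y. Since this holds for all x, y, we must have A^* = A^T. Therefore
A^* =
[[-1, -2],
 [-2, 1],
 [1, -2]].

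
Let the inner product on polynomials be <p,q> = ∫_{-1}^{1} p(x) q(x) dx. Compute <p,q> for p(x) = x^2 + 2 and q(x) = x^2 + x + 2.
<p,q> = 166/15

Expand the product: p(x)·q(x) = x^4 + x^3 + 4*x^2 + 2*x + 4.
∫_{-1}^{1} of each monomial x^k gives [2/(k+1) if k even, 0 if k odd]. Integrating term-by-term (or equivalently evaluating the antiderivative F(x) = x^5/5 + x^4/4 + 4*x^3/3 + x^2 + 4*x at the endpoints):
  F(1) − F(−1) = 407/60 − (-257/60) = 166/15.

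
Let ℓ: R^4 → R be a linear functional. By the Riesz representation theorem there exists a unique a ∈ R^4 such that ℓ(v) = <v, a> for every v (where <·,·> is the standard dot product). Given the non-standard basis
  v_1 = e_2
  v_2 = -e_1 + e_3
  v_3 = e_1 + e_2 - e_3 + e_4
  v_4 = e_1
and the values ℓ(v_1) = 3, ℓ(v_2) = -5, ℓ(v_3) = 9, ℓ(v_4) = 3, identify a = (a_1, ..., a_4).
a = (3, 3, -2, 1)

Write a = (a_1, ..., a_4) in the standard basis. For each basis vector v_i, ℓ(v_i) = <v_i, a> is a linear equation in the a_j's. Collect the n equations into a matrix system V a = ℓ, where row i of V is v_i (expressed in the standard basis). Since V is invertible (lower-triangular with 1s on the diagonal, up to permutation), solve by back-substitution:
  V =
[[0, 1, 0, 0],
 [-1, 0, 1, 0],
 [1, 1, -1, 1],
 [1, 0, 0, 0]]
  V a = (3, -5, 9, 3)
Solving gives a = (3, 3, -2, 1).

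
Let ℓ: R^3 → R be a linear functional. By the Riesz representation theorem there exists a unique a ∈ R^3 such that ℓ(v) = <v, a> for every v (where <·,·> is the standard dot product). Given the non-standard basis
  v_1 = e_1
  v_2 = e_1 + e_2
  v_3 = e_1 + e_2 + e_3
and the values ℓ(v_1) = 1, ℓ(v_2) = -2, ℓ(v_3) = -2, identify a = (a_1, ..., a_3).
a = (1, -3, 0)

Write a = (a_1, ..., a_3) in the standard basis. For each basis vector v_i, ℓ(v_i) = <v_i, a> is a linear equation in the a_j's. Collect the n equations into a matrix system V a = ℓ, where row i of V is v_i (expressed in the standard basis). Since V is invertible (lower-triangular with 1s on the diagonal, up to permutation), solve by back-substitution:
  V =
[[1, 0, 0],
 [1, 1, 0],
 [1, 1, 1]]
  V a = (1, -2, -2)
Solving gives a = (1, -3, 0).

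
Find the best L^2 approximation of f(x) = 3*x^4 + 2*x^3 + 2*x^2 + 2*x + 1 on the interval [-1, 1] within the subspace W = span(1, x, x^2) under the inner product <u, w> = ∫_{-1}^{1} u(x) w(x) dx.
g(x) = 32*x^2/7 + 16*x/5 + 26/35

The best approximation g ∈ W is the orthogonal projection of f onto W. Writing g = a_0 + a_1 x + a_2 x^2, the coefficients solve the normal equations G · a = b where
  G_{ij} = <φ_i, φ_j> and b_i = <f, φ_i>, with φ_0 = 1, φ_1 = x, φ_2 = x^2.
G =
  [2, 0, 2/3]
  [0, 2/3, 0]
  [2/3, 0, 2/5],
b = (68/15, 32/15, 244/105).
Solving gives a_0 = 26/35, a_1 = 16/5, a_2 = 32/7, so
  g(x) = 32*x^2/7 + 16*x/5 + 26/35.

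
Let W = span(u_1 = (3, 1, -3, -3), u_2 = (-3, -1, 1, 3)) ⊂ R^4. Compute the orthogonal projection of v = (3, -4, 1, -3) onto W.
proj_W(v) = (42/19, 14/19, 1, -42/19)

Set up U = [u_1 | ... | u_2] ∈ R^(4×2). The projector onto W = col(U) is P = U (U^T U)^(-1) U^T.
Compute U^T U =
  [28, -22]
  [-22, 20],
and U^T v = (11, -13).
Solve U^T U · c = U^T v for the coefficients: c = (-33/38, -61/38). The projection is proj_W(v) = U c.
Check: (v - proj_W(v)) · u_1 = 0  (should be 0).
Check: (v - proj_W(v)) · u_2 = 0  (should be 0).
Result: proj_W(v) = (42/19, 14/19, 1, -42/19).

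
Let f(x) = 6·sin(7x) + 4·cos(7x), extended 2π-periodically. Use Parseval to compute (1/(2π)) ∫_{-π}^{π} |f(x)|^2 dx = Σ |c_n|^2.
Σ |c_n|^2 = 26

Expand |f|^2 and use orthogonality of {sin(nx), cos(mx)} on [-π, π]:
  ∫_{-π}^{π} sin(nx)^2 dx = π, ∫ cos(mx)^2 dx = π, and cross terms integrate to 0.
So ∫_{-π}^{π} f(x)^2 dx = 6^2 · π + 4^2 · π = (36 + 16)π.
Divide by 2π: (36 + 16)/2 = 26.
By Parseval, this equals Σ |c_n|^2.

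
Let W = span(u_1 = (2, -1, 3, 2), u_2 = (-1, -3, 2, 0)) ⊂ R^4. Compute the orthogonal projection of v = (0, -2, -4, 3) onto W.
proj_W(v) = (-76/203, 66/203, -142/203, -12/29)

Set up U = [u_1 | ... | u_2] ∈ R^(4×2). The projector onto W = col(U) is P = U (U^T U)^(-1) U^T.
Compute U^T U =
  [18, 7]
  [7, 14],
and U^T v = (-4, -2).
Solve U^T U · c = U^T v for the coefficients: c = (-6/29, -8/203). The projection is proj_W(v) = U c.
Check: (v - proj_W(v)) · u_1 = 0  (should be 0).
Check: (v - proj_W(v)) · u_2 = 0  (should be 0).
Result: proj_W(v) = (-76/203, 66/203, -142/203, -12/29).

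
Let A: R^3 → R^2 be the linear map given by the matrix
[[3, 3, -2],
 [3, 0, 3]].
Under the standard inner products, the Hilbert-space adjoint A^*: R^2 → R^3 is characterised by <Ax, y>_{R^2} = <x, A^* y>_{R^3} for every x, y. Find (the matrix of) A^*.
A^* = A^T =
[[3, 3],
 [3, 0],
 [-2, 3]]

For real matrices with standard dot products, the defining identity <Ax, y> = <x, A^* y> gives (Ax)^T y = x^T (A^*) y, i.e. x^T A^T y = x^T (A^*) y. Since this holds for all x, y, we must have A^* = A^T. Therefore
A^* =
[[3, 3],
 [3, 0],
 [-2, 3]].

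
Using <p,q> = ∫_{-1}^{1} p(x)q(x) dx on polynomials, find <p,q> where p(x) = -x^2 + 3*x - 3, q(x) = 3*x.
<p,q> = 6

Expand the product: p(x)·q(x) = -3*x^3 + 9*x^2 - 9*x.
∫_{-1}^{1} of each monomial x^k gives [2/(k+1) if k even, 0 if k odd]. Integrating term-by-term (or equivalently evaluating the antiderivative F(x) = -3*x^4/4 + 3*x^3 - 9*x^2/2 at the endpoints):
  F(1) − F(−1) = -9/4 − (-33/4) = 6.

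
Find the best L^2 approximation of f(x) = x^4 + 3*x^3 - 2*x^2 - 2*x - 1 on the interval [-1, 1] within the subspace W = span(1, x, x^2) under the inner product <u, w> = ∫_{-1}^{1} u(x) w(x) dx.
g(x) = -8*x^2/7 - x/5 - 38/35

The best approximation g ∈ W is the orthogonal projection of f onto W. Writing g = a_0 + a_1 x + a_2 x^2, the coefficients solve the normal equations G · a = b where
  G_{ij} = <φ_i, φ_j> and b_i = <f, φ_i>, with φ_0 = 1, φ_1 = x, φ_2 = x^2.
G =
  [2, 0, 2/3]
  [0, 2/3, 0]
  [2/3, 0, 2/5],
b = (-44/15, -2/15, -124/105).
Solving gives a_0 = -38/35, a_1 = -1/5, a_2 = -8/7, so
  g(x) = -8*x^2/7 - x/5 - 38/35.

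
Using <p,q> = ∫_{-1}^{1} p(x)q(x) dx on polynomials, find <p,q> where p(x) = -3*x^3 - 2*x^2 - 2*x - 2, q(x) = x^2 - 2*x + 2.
<p,q> = -116/15

Expand the product: p(x)·q(x) = -3*x^5 + 4*x^4 - 4*x^3 - 2*x^2 - 4.
∫_{-1}^{1} of each monomial x^k gives [2/(k+1) if k even, 0 if k odd]. Integrating term-by-term (or equivalently evaluating the antiderivative F(x) = -x^6/2 + 4*x^5/5 - x^4 - 2*x^3/3 - 4*x at the endpoints):
  F(1) − F(−1) = -161/30 − (71/30) = -116/15.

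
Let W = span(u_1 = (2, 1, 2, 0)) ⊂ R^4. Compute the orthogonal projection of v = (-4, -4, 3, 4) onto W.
proj_W(v) = (-4/3, -2/3, -4/3, 0)

Set up U = [u_1 | ... | u_1] ∈ R^(4×1). The projector onto W = col(U) is P = U (U^T U)^(-1) U^T.
Compute U^T U =
  [9],
and U^T v = (-6).
Solve U^T U · c = U^T v for the coefficients: c = (-2/3). The projection is proj_W(v) = U c.
Check: (v - proj_W(v)) · u_1 = 0  (should be 0).
Result: proj_W(v) = (-4/3, -2/3, -4/3, 0).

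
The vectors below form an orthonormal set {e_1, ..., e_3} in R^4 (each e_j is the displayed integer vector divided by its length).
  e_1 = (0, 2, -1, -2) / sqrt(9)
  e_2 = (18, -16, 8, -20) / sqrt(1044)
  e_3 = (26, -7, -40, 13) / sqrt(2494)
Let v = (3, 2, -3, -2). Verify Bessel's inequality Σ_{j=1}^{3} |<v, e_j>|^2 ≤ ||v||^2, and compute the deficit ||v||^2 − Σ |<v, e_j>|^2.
Σ |<v, e_j>|^2 = 1068/43; ||v||^2 = 26; deficit = 50/43

Write each e_j = u_j / sqrt(<u_j, u_j>) where u_j is the displayed integer vector. Then <v, e_j> = <v, u_j> / sqrt(<u_j, u_j>), so |<v, e_j>|^2 = <v, u_j>^2 / <u_j, u_j>.
Coefficients: <v, e_1> = 11/sqrt(9), <v, e_2> = 38/sqrt(1044), <v, e_3> = 158/sqrt(2494).
Square and sum: Σ |<v, e_j>|^2 = 1068/43.
Compute ||v||^2 = v·v = 26.
Deficit = 26 − 1068/43 = 50/43 ≥ 0, confirming Bessel's inequality. (The deficit equals ||v − Σ <v,e_j> e_j||^2, the squared distance from v to span{e_j}.)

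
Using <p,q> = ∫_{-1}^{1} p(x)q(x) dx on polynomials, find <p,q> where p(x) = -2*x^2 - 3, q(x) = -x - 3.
<p,q> = 22

Expand the product: p(x)·q(x) = 2*x^3 + 6*x^2 + 3*x + 9.
∫_{-1}^{1} of each monomial x^k gives [2/(k+1) if k even, 0 if k odd]. Integrating term-by-term (or equivalently evaluating the antiderivative F(x) = x^4/2 + 2*x^3 + 3*x^2/2 + 9*x at the endpoints):
  F(1) − F(−1) = 13 − (-9) = 22.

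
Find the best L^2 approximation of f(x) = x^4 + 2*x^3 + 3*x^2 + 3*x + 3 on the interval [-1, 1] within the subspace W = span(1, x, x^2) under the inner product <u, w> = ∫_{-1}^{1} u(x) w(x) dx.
g(x) = 27*x^2/7 + 21*x/5 + 102/35

The best approximation g ∈ W is the orthogonal projection of f onto W. Writing g = a_0 + a_1 x + a_2 x^2, the coefficients solve the normal equations G · a = b where
  G_{ij} = <φ_i, φ_j> and b_i = <f, φ_i>, with φ_0 = 1, φ_1 = x, φ_2 = x^2.
G =
  [2, 0, 2/3]
  [0, 2/3, 0]
  [2/3, 0, 2/5],
b = (42/5, 14/5, 122/35).
Solving gives a_0 = 102/35, a_1 = 21/5, a_2 = 27/7, so
  g(x) = 27*x^2/7 + 21*x/5 + 102/35.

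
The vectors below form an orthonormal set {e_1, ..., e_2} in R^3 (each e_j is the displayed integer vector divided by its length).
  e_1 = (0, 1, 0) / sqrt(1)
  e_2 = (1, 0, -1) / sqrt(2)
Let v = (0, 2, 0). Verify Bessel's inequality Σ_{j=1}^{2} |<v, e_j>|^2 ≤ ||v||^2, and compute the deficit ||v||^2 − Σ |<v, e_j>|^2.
Σ |<v, e_j>|^2 = 4; ||v||^2 = 4; deficit = 0

Write each e_j = u_j / sqrt(<u_j, u_j>) where u_j is the displayed integer vector. Then <v, e_j> = <v, u_j> / sqrt(<u_j, u_j>), so |<v, e_j>|^2 = <v, u_j>^2 / <u_j, u_j>.
Coefficients: <v, e_1> = 2/sqrt(1), <v, e_2> = 0/sqrt(2).
Square and sum: Σ |<v, e_j>|^2 = 4.
Compute ||v||^2 = v·v = 4.
Deficit = 4 − 4 = 0 ≥ 0, confirming Bessel's inequality. (The deficit equals ||v − Σ <v,e_j> e_j||^2, the squared distance from v to span{e_j}.)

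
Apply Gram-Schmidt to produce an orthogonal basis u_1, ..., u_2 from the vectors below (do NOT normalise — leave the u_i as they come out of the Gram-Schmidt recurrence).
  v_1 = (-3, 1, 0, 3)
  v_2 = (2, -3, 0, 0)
Orthogonal basis:
  u_1 = (-3, 1, 0, 3)
  u_2 = (11/19, -48/19, 0, 27/19)

Apply the Gram-Schmidt recurrence
  u_1 = v_1
  u_i = v_i − Σ_{j<i} ((v_i · u_j) / (u_j · u_j)) · u_j.

Step by step this gives:
  u_1 = (-3, 1, 0, 3)
  u_2 = (11/19, -48/19, 0, 27/19)

Orthogonality check:
  u_2 · u_1 = 0 (should be 0)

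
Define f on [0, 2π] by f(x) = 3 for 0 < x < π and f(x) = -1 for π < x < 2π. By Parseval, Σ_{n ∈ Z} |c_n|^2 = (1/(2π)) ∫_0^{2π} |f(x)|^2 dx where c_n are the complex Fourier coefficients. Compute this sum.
Σ |c_n|^2 = 5

Parseval equates the L^2 energy of f (normalised by 1/(2π)) with the ℓ^2 sum of its Fourier coefficients: (1/(2π)) ∫_0^{2π} |f|^2 = Σ |c_n|^2.
Compute the left side: (1/(2π)) [∫_0^π 3^2 dx + ∫_π^{2π} (-1)^2 dx] = (1/(2π)) · (9π + 1π) = (9 + 1)/2 = 5.
So Σ_{n ∈ Z} |c_n|^2 = 5.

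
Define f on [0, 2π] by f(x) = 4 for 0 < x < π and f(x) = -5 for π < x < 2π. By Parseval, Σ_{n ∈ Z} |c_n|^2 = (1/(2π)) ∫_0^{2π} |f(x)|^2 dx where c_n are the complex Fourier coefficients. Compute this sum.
Σ |c_n|^2 = 41/2

Parseval equates the L^2 energy of f (normalised by 1/(2π)) with the ℓ^2 sum of its Fourier coefficients: (1/(2π)) ∫_0^{2π} |f|^2 = Σ |c_n|^2.
Compute the left side: (1/(2π)) [∫_0^π 4^2 dx + ∫_π^{2π} (-5)^2 dx] = (1/(2π)) · (16π + 25π) = (16 + 25)/2 = 41/2.
So Σ_{n ∈ Z} |c_n|^2 = 41/2.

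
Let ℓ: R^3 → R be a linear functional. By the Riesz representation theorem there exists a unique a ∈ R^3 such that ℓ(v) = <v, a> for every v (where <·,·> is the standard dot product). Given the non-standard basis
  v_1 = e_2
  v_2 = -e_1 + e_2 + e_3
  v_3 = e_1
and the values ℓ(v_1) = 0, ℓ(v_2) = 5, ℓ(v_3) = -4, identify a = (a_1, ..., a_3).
a = (-4, 0, 1)

Write a = (a_1, ..., a_3) in the standard basis. For each basis vector v_i, ℓ(v_i) = <v_i, a> is a linear equation in the a_j's. Collect the n equations into a matrix system V a = ℓ, where row i of V is v_i (expressed in the standard basis). Since V is invertible (lower-triangular with 1s on the diagonal, up to permutation), solve by back-substitution:
  V =
[[0, 1, 0],
 [-1, 1, 1],
 [1, 0, 0]]
  V a = (0, 5, -4)
Solving gives a = (-4, 0, 1).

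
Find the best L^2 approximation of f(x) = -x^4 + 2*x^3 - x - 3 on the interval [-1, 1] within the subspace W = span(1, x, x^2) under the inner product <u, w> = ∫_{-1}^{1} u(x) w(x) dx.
g(x) = -6*x^2/7 + x/5 - 102/35

The best approximation g ∈ W is the orthogonal projection of f onto W. Writing g = a_0 + a_1 x + a_2 x^2, the coefficients solve the normal equations G · a = b where
  G_{ij} = <φ_i, φ_j> and b_i = <f, φ_i>, with φ_0 = 1, φ_1 = x, φ_2 = x^2.
G =
  [2, 0, 2/3]
  [0, 2/3, 0]
  [2/3, 0, 2/5],
b = (-32/5, 2/15, -16/7).
Solving gives a_0 = -102/35, a_1 = 1/5, a_2 = -6/7, so
  g(x) = -6*x^2/7 + x/5 - 102/35.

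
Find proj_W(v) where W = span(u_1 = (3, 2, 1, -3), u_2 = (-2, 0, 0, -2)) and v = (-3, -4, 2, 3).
proj_W(v) = (-72/23, -48/23, -24/23, 72/23)

Set up U = [u_1 | ... | u_2] ∈ R^(4×2). The projector onto W = col(U) is P = U (U^T U)^(-1) U^T.
Compute U^T U =
  [23, 0]
  [0, 8],
and U^T v = (-24, 0).
Solve U^T U · c = U^T v for the coefficients: c = (-24/23, 0). The projection is proj_W(v) = U c.
Check: (v - proj_W(v)) · u_1 = 0  (should be 0).
Check: (v - proj_W(v)) · u_2 = 0  (should be 0).
Result: proj_W(v) = (-72/23, -48/23, -24/23, 72/23).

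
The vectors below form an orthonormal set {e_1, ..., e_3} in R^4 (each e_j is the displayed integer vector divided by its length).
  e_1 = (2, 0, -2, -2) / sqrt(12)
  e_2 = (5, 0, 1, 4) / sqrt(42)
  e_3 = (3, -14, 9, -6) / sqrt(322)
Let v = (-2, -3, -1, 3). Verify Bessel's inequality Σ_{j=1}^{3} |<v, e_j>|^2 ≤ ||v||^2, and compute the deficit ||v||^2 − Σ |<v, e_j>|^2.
Σ |<v, e_j>|^2 = 129/23; ||v||^2 = 23; deficit = 400/23

Write each e_j = u_j / sqrt(<u_j, u_j>) where u_j is the displayed integer vector. Then <v, e_j> = <v, u_j> / sqrt(<u_j, u_j>), so |<v, e_j>|^2 = <v, u_j>^2 / <u_j, u_j>.
Coefficients: <v, e_1> = -8/sqrt(12), <v, e_2> = 1/sqrt(42), <v, e_3> = 9/sqrt(322).
Square and sum: Σ |<v, e_j>|^2 = 129/23.
Compute ||v||^2 = v·v = 23.
Deficit = 23 − 129/23 = 400/23 ≥ 0, confirming Bessel's inequality. (The deficit equals ||v − Σ <v,e_j> e_j||^2, the squared distance from v to span{e_j}.)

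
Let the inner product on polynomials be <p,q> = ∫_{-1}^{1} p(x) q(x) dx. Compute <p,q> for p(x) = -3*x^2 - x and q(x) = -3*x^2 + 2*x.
<p,q> = 34/15

Expand the product: p(x)·q(x) = 9*x^4 - 3*x^3 - 2*x^2.
∫_{-1}^{1} of each monomial x^k gives [2/(k+1) if k even, 0 if k odd]. Integrating term-by-term (or equivalently evaluating the antiderivative F(x) = 9*x^5/5 - 3*x^4/4 - 2*x^3/3 at the endpoints):
  F(1) − F(−1) = 23/60 − (-113/60) = 34/15.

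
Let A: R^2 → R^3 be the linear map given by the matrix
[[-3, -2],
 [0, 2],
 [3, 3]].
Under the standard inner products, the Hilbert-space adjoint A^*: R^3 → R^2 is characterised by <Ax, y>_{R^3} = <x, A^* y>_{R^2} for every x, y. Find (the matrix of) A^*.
A^* = A^T =
[[-3, 0, 3],
 [-2, 2, 3]]

For real matrices with standard dot products, the defining identity <Ax, y> = <x, A^* y> gives (Ax)^T y = x^T (A^*) y, i.e. x^T A^T y = x^T (A^*) y. Since this holds for all x, y, we must have A^* = A^T. Therefore
A^* =
[[-3, 0, 3],
 [-2, 2, 3]].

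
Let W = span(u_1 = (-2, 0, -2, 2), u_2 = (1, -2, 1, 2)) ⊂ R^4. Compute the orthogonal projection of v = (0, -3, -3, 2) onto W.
proj_W(v) = (-29/30, -7/5, -29/30, 46/15)

Set up U = [u_1 | ... | u_2] ∈ R^(4×2). The projector onto W = col(U) is P = U (U^T U)^(-1) U^T.
Compute U^T U =
  [12, 0]
  [0, 10],
and U^T v = (10, 7).
Solve U^T U · c = U^T v for the coefficients: c = (5/6, 7/10). The projection is proj_W(v) = U c.
Check: (v - proj_W(v)) · u_1 = 0  (should be 0).
Check: (v - proj_W(v)) · u_2 = 0  (should be 0).
Result: proj_W(v) = (-29/30, -7/5, -29/30, 46/15).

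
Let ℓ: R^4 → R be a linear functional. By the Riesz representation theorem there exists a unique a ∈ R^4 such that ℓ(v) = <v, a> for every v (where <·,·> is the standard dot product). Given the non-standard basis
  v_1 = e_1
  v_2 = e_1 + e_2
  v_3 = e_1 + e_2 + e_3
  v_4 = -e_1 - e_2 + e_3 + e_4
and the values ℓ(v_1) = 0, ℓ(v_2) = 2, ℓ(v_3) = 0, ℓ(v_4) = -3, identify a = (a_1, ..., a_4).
a = (0, 2, -2, 1)

Write a = (a_1, ..., a_4) in the standard basis. For each basis vector v_i, ℓ(v_i) = <v_i, a> is a linear equation in the a_j's. Collect the n equations into a matrix system V a = ℓ, where row i of V is v_i (expressed in the standard basis). Since V is invertible (lower-triangular with 1s on the diagonal, up to permutation), solve by back-substitution:
  V =
[[1, 0, 0, 0],
 [1, 1, 0, 0],
 [1, 1, 1, 0],
 [-1, -1, 1, 1]]
  V a = (0, 2, 0, -3)
Solving gives a = (0, 2, -2, 1).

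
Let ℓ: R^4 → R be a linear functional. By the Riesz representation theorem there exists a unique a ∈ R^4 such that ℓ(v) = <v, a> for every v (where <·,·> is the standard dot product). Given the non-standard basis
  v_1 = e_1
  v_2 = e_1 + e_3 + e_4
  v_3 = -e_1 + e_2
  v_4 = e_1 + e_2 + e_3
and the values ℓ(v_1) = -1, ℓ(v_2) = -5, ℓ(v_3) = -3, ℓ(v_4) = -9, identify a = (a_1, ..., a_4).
a = (-1, -4, -4, 0)

Write a = (a_1, ..., a_4) in the standard basis. For each basis vector v_i, ℓ(v_i) = <v_i, a> is a linear equation in the a_j's. Collect the n equations into a matrix system V a = ℓ, where row i of V is v_i (expressed in the standard basis). Since V is invertible (lower-triangular with 1s on the diagonal, up to permutation), solve by back-substitution:
  V =
[[1, 0, 0, 0],
 [1, 0, 1, 1],
 [-1, 1, 0, 0],
 [1, 1, 1, 0]]
  V a = (-1, -5, -3, -9)
Solving gives a = (-1, -4, -4, 0).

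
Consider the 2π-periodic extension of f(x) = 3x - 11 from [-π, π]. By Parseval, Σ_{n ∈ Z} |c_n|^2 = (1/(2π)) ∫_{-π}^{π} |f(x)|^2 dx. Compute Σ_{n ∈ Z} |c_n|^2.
Σ |c_n|^2 = 3π^2 + 121

Expand and integrate term by term over [-π, π]:
  ∫ (3x)^2 dx = 9·(2π^3/3); ∫ 2·3·(-11)·x dx = 0 (odd integrand); ∫ (-11)^2 dx = 121·2π.
So (1/(2π)) ∫_{-π}^{π} (3x - 11)^2 dx = 9π^2/3 + 121 = 3π^2 + 121.
Parseval ⇒ Σ |c_n|^2 = 3π^2 + 121.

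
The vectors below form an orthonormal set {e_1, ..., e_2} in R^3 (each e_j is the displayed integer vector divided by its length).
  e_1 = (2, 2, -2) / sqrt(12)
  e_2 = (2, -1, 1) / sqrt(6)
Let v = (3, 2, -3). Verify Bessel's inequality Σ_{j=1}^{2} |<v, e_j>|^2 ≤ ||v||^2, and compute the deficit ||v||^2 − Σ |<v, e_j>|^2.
Σ |<v, e_j>|^2 = 43/2; ||v||^2 = 22; deficit = 1/2

Write each e_j = u_j / sqrt(<u_j, u_j>) where u_j is the displayed integer vector. Then <v, e_j> = <v, u_j> / sqrt(<u_j, u_j>), so |<v, e_j>|^2 = <v, u_j>^2 / <u_j, u_j>.
Coefficients: <v, e_1> = 16/sqrt(12), <v, e_2> = 1/sqrt(6).
Square and sum: Σ |<v, e_j>|^2 = 43/2.
Compute ||v||^2 = v·v = 22.
Deficit = 22 − 43/2 = 1/2 ≥ 0, confirming Bessel's inequality. (The deficit equals ||v − Σ <v,e_j> e_j||^2, the squared distance from v to span{e_j}.)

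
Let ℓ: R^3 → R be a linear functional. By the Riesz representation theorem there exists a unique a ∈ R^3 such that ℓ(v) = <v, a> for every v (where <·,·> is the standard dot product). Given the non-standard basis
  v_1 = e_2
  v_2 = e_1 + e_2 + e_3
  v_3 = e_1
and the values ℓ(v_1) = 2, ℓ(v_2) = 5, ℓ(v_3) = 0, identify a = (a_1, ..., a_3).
a = (0, 2, 3)

Write a = (a_1, ..., a_3) in the standard basis. For each basis vector v_i, ℓ(v_i) = <v_i, a> is a linear equation in the a_j's. Collect the n equations into a matrix system V a = ℓ, where row i of V is v_i (expressed in the standard basis). Since V is invertible (lower-triangular with 1s on the diagonal, up to permutation), solve by back-substitution:
  V =
[[0, 1, 0],
 [1, 1, 1],
 [1, 0, 0]]
  V a = (2, 5, 0)
Solving gives a = (0, 2, 3).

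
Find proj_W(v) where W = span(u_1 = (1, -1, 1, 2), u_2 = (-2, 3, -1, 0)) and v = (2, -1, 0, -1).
proj_W(v) = (29/31, -101/62, 15/62, -28/31)

Set up U = [u_1 | ... | u_2] ∈ R^(4×2). The projector onto W = col(U) is P = U (U^T U)^(-1) U^T.
Compute U^T U =
  [7, -6]
  [-6, 14],
and U^T v = (1, -7).
Solve U^T U · c = U^T v for the coefficients: c = (-14/31, -43/62). The projection is proj_W(v) = U c.
Check: (v - proj_W(v)) · u_1 = 0  (should be 0).
Check: (v - proj_W(v)) · u_2 = 0  (should be 0).
Result: proj_W(v) = (29/31, -101/62, 15/62, -28/31).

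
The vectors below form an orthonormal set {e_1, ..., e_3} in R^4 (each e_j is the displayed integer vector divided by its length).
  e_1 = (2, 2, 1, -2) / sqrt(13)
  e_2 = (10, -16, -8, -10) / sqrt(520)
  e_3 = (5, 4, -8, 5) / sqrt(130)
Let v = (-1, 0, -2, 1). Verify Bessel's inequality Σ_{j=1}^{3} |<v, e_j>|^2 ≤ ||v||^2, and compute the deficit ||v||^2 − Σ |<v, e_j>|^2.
Σ |<v, e_j>|^2 = 62/13; ||v||^2 = 6; deficit = 16/13

Write each e_j = u_j / sqrt(<u_j, u_j>) where u_j is the displayed integer vector. Then <v, e_j> = <v, u_j> / sqrt(<u_j, u_j>), so |<v, e_j>|^2 = <v, u_j>^2 / <u_j, u_j>.
Coefficients: <v, e_1> = -6/sqrt(13), <v, e_2> = -4/sqrt(520), <v, e_3> = 16/sqrt(130).
Square and sum: Σ |<v, e_j>|^2 = 62/13.
Compute ||v||^2 = v·v = 6.
Deficit = 6 − 62/13 = 16/13 ≥ 0, confirming Bessel's inequality. (The deficit equals ||v − Σ <v,e_j> e_j||^2, the squared distance from v to span{e_j}.)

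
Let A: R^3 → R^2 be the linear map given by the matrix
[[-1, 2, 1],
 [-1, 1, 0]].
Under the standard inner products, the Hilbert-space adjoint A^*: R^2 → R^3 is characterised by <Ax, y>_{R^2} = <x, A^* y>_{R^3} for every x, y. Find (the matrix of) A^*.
A^* = A^T =
[[-1, -1],
 [2, 1],
 [1, 0]]

For real matrices with standard dot products, the defining identity <Ax, y> = <x, A^* y> gives (Ax)^T y = x^T (A^*) y, i.e. x^T A^T y = x^T (A^*) y. Since this holds for all x, y, we must have A^* = A^T. Therefore
A^* =
[[-1, -1],
 [2, 1],
 [1, 0]].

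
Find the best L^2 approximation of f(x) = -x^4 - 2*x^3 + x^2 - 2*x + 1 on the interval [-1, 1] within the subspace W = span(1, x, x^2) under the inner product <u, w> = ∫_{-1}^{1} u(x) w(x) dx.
g(x) = x^2/7 - 16*x/5 + 38/35

The best approximation g ∈ W is the orthogonal projection of f onto W. Writing g = a_0 + a_1 x + a_2 x^2, the coefficients solve the normal equations G · a = b where
  G_{ij} = <φ_i, φ_j> and b_i = <f, φ_i>, with φ_0 = 1, φ_1 = x, φ_2 = x^2.
G =
  [2, 0, 2/3]
  [0, 2/3, 0]
  [2/3, 0, 2/5],
b = (34/15, -32/15, 82/105).
Solving gives a_0 = 38/35, a_1 = -16/5, a_2 = 1/7, so
  g(x) = x^2/7 - 16*x/5 + 38/35.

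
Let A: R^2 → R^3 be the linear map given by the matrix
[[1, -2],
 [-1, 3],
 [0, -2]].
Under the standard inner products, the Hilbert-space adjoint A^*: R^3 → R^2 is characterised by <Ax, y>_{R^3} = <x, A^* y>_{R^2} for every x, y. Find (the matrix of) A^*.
A^* = A^T =
[[1, -1, 0],
 [-2, 3, -2]]

For real matrices with standard dot products, the defining identity <Ax, y> = <x, A^* y> gives (Ax)^T y = x^T (A^*) y, i.e. x^T A^T y = x^T (A^*) y. Since this holds for all x, y, we must have A^* = A^T. Therefore
A^* =
[[1, -1, 0],
 [-2, 3, -2]].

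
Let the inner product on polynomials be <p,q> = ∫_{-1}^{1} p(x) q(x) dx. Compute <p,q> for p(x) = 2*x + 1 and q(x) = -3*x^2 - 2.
<p,q> = -6

Expand the product: p(x)·q(x) = -6*x^3 - 3*x^2 - 4*x - 2.
∫_{-1}^{1} of each monomial x^k gives [2/(k+1) if k even, 0 if k odd]. Integrating term-by-term (or equivalently evaluating the antiderivative F(x) = -3*x^4/2 - x^3 - 2*x^2 - 2*x at the endpoints):
  F(1) − F(−1) = -13/2 − (-1/2) = -6.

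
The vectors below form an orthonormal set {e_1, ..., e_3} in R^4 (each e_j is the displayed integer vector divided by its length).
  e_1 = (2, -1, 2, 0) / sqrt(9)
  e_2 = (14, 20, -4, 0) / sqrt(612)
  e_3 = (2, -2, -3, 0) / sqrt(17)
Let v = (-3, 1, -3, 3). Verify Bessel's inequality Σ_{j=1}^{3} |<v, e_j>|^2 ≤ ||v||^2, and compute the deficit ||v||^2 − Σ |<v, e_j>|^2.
Σ |<v, e_j>|^2 = 19; ||v||^2 = 28; deficit = 9

Write each e_j = u_j / sqrt(<u_j, u_j>) where u_j is the displayed integer vector. Then <v, e_j> = <v, u_j> / sqrt(<u_j, u_j>), so |<v, e_j>|^2 = <v, u_j>^2 / <u_j, u_j>.
Coefficients: <v, e_1> = -13/sqrt(9), <v, e_2> = -10/sqrt(612), <v, e_3> = 1/sqrt(17).
Square and sum: Σ |<v, e_j>|^2 = 19.
Compute ||v||^2 = v·v = 28.
Deficit = 28 − 19 = 9 ≥ 0, confirming Bessel's inequality. (The deficit equals ||v − Σ <v,e_j> e_j||^2, the squared distance from v to span{e_j}.)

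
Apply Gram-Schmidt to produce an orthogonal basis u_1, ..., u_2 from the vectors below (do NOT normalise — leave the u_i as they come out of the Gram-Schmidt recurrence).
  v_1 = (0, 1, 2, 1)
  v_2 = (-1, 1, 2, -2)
Orthogonal basis:
  u_1 = (0, 1, 2, 1)
  u_2 = (-1, 1/2, 1, -5/2)

Apply the Gram-Schmidt recurrence
  u_1 = v_1
  u_i = v_i − Σ_{j<i} ((v_i · u_j) / (u_j · u_j)) · u_j.

Step by step this gives:
  u_1 = (0, 1, 2, 1)
  u_2 = (-1, 1/2, 1, -5/2)

Orthogonality check:
  u_2 · u_1 = 0 (should be 0)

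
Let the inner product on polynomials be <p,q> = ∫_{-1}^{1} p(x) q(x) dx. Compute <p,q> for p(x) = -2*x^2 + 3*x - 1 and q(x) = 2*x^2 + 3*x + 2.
<p,q> = -18/5

Expand the product: p(x)·q(x) = -4*x^4 + 3*x^2 + 3*x - 2.
∫_{-1}^{1} of each monomial x^k gives [2/(k+1) if k even, 0 if k odd]. Integrating term-by-term (or equivalently evaluating the antiderivative F(x) = -4*x^5/5 + x^3 + 3*x^2/2 - 2*x at the endpoints):
  F(1) − F(−1) = -3/10 − (33/10) = -18/5.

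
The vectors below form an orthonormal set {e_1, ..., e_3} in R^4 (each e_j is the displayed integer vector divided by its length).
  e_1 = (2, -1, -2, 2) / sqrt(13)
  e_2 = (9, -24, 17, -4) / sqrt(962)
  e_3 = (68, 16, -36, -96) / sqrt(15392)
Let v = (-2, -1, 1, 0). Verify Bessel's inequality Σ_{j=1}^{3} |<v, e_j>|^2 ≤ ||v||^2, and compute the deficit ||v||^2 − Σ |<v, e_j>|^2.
Σ |<v, e_j>|^2 = 62/13; ||v||^2 = 6; deficit = 16/13

Write each e_j = u_j / sqrt(<u_j, u_j>) where u_j is the displayed integer vector. Then <v, e_j> = <v, u_j> / sqrt(<u_j, u_j>), so |<v, e_j>|^2 = <v, u_j>^2 / <u_j, u_j>.
Coefficients: <v, e_1> = -5/sqrt(13), <v, e_2> = 23/sqrt(962), <v, e_3> = -188/sqrt(15392).
Square and sum: Σ |<v, e_j>|^2 = 62/13.
Compute ||v||^2 = v·v = 6.
Deficit = 6 − 62/13 = 16/13 ≥ 0, confirming Bessel's inequality. (The deficit equals ||v − Σ <v,e_j> e_j||^2, the squared distance from v to span{e_j}.)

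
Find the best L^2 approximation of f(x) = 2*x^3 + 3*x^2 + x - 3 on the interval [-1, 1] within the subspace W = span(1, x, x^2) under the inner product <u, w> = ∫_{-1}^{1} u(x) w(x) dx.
g(x) = 3*x^2 + 11*x/5 - 3

The best approximation g ∈ W is the orthogonal projection of f onto W. Writing g = a_0 + a_1 x + a_2 x^2, the coefficients solve the normal equations G · a = b where
  G_{ij} = <φ_i, φ_j> and b_i = <f, φ_i>, with φ_0 = 1, φ_1 = x, φ_2 = x^2.
G =
  [2, 0, 2/3]
  [0, 2/3, 0]
  [2/3, 0, 2/5],
b = (-4, 22/15, -4/5).
Solving gives a_0 = -3, a_1 = 11/5, a_2 = 3, so
  g(x) = 3*x^2 + 11*x/5 - 3.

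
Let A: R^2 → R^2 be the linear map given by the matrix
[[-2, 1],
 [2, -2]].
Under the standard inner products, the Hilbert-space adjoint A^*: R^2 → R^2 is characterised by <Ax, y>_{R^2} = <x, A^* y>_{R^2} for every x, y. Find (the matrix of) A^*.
A^* = A^T =
[[-2, 2],
 [1, -2]]

For real matrices with standard dot products, the defining identity <Ax, y> = <x, A^* y> gives (Ax)^T y = x^T (A^*) y, i.e. x^T A^T y = x^T (A^*) y. Since this holds for all x, y, we must have A^* = A^T. Therefore
A^* =
[[-2, 2],
 [1, -2]].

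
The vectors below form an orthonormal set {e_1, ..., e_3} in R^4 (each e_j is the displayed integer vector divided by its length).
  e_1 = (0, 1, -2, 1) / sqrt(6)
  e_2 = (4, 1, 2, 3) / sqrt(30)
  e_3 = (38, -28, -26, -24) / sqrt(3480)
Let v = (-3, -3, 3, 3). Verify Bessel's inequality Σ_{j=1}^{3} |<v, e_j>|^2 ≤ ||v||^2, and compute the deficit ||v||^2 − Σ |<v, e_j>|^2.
Σ |<v, e_j>|^2 = 444/29; ||v||^2 = 36; deficit = 600/29

Write each e_j = u_j / sqrt(<u_j, u_j>) where u_j is the displayed integer vector. Then <v, e_j> = <v, u_j> / sqrt(<u_j, u_j>), so |<v, e_j>|^2 = <v, u_j>^2 / <u_j, u_j>.
Coefficients: <v, e_1> = -6/sqrt(6), <v, e_2> = 0/sqrt(30), <v, e_3> = -180/sqrt(3480).
Square and sum: Σ |<v, e_j>|^2 = 444/29.
Compute ||v||^2 = v·v = 36.
Deficit = 36 − 444/29 = 600/29 ≥ 0, confirming Bessel's inequality. (The deficit equals ||v − Σ <v,e_j> e_j||^2, the squared distance from v to span{e_j}.)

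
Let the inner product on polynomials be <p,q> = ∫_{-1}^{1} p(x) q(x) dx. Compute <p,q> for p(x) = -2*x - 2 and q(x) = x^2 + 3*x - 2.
<p,q> = 8/3

Expand the product: p(x)·q(x) = -2*x^3 - 8*x^2 - 2*x + 4.
∫_{-1}^{1} of each monomial x^k gives [2/(k+1) if k even, 0 if k odd]. Integrating term-by-term (or equivalently evaluating the antiderivative F(x) = -x^4/2 - 8*x^3/3 - x^2 + 4*x at the endpoints):
  F(1) − F(−1) = -1/6 − (-17/6) = 8/3.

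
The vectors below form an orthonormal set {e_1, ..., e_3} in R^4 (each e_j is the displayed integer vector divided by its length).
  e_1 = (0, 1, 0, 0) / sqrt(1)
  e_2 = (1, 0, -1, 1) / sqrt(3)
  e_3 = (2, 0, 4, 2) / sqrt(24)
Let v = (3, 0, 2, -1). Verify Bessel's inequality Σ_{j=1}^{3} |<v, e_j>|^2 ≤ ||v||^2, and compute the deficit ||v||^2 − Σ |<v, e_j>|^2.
Σ |<v, e_j>|^2 = 6; ||v||^2 = 14; deficit = 8

Write each e_j = u_j / sqrt(<u_j, u_j>) where u_j is the displayed integer vector. Then <v, e_j> = <v, u_j> / sqrt(<u_j, u_j>), so |<v, e_j>|^2 = <v, u_j>^2 / <u_j, u_j>.
Coefficients: <v, e_1> = 0/sqrt(1), <v, e_2> = 0/sqrt(3), <v, e_3> = 12/sqrt(24).
Square and sum: Σ |<v, e_j>|^2 = 6.
Compute ||v||^2 = v·v = 14.
Deficit = 14 − 6 = 8 ≥ 0, confirming Bessel's inequality. (The deficit equals ||v − Σ <v,e_j> e_j||^2, the squared distance from v to span{e_j}.)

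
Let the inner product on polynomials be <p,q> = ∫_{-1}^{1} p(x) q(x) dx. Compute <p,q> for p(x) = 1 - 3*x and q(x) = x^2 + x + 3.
<p,q> = 14/3

Expand the product: p(x)·q(x) = -3*x^3 - 2*x^2 - 8*x + 3.
∫_{-1}^{1} of each monomial x^k gives [2/(k+1) if k even, 0 if k odd]. Integrating term-by-term (or equivalently evaluating the antiderivative F(x) = -3*x^4/4 - 2*x^3/3 - 4*x^2 + 3*x at the endpoints):
  F(1) − F(−1) = -29/12 − (-85/12) = 14/3.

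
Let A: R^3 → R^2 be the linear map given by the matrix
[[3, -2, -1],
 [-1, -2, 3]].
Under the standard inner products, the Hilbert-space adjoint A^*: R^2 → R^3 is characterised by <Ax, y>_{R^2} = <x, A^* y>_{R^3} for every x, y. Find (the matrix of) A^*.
A^* = A^T =
[[3, -1],
 [-2, -2],
 [-1, 3]]

For real matrices with standard dot products, the defining identity <Ax, y> = <x, A^* y> gives (Ax)^T y = x^T (A^*) y, i.e. x^T A^T y = x^T (A^*) y. Since this holds for all x, y, we must have A^* = A^T. Therefore
A^* =
[[3, -1],
 [-2, -2],
 [-1, 3]].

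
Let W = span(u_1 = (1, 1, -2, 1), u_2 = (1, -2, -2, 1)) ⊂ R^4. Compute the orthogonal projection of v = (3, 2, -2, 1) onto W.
proj_W(v) = (4/3, 2, -8/3, 4/3)

Set up U = [u_1 | ... | u_2] ∈ R^(4×2). The projector onto W = col(U) is P = U (U^T U)^(-1) U^T.
Compute U^T U =
  [7, 4]
  [4, 10],
and U^T v = (10, 4).
Solve U^T U · c = U^T v for the coefficients: c = (14/9, -2/9). The projection is proj_W(v) = U c.
Check: (v - proj_W(v)) · u_1 = 0  (should be 0).
Check: (v - proj_W(v)) · u_2 = 0  (should be 0).
Result: proj_W(v) = (4/3, 2, -8/3, 4/3).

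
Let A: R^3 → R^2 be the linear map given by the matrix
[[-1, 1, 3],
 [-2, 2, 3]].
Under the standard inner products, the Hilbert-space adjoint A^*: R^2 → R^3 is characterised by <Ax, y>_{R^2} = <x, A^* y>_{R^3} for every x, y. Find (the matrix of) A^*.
A^* = A^T =
[[-1, -2],
 [1, 2],
 [3, 3]]

For real matrices with standard dot products, the defining identity <Ax, y> = <x, A^* y> gives (Ax)^T y = x^T (A^*) y, i.e. x^T A^T y = x^T (A^*) y. Since this holds for all x, y, we must have A^* = A^T. Therefore
A^* =
[[-1, -2],
 [1, 2],
 [3, 3]].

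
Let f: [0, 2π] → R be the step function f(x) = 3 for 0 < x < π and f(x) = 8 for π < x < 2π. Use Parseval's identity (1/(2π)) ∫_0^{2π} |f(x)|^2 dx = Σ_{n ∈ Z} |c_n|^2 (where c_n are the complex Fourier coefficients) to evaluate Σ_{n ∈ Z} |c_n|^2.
Σ |c_n|^2 = 73/2

Parseval equates the L^2 energy of f (normalised by 1/(2π)) with the ℓ^2 sum of its Fourier coefficients: (1/(2π)) ∫_0^{2π} |f|^2 = Σ |c_n|^2.
Compute the left side: (1/(2π)) [∫_0^π 3^2 dx + ∫_π^{2π} 8^2 dx] = (1/(2π)) · (9π + 64π) = (9 + 64)/2 = 73/2.
So Σ_{n ∈ Z} |c_n|^2 = 73/2.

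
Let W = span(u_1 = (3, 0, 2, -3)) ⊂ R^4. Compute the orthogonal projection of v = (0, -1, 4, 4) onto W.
proj_W(v) = (-6/11, 0, -4/11, 6/11)

Set up U = [u_1 | ... | u_1] ∈ R^(4×1). The projector onto W = col(U) is P = U (U^T U)^(-1) U^T.
Compute U^T U =
  [22],
and U^T v = (-4).
Solve U^T U · c = U^T v for the coefficients: c = (-2/11). The projection is proj_W(v) = U c.
Check: (v - proj_W(v)) · u_1 = 0  (should be 0).
Result: proj_W(v) = (-6/11, 0, -4/11, 6/11).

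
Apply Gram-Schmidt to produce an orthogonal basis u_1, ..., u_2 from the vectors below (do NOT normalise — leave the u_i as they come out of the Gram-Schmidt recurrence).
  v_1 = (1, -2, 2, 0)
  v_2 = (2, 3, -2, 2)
Orthogonal basis:
  u_1 = (1, -2, 2, 0)
  u_2 = (26/9, 11/9, -2/9, 2)

Apply the Gram-Schmidt recurrence
  u_1 = v_1
  u_i = v_i − Σ_{j<i} ((v_i · u_j) / (u_j · u_j)) · u_j.

Step by step this gives:
  u_1 = (1, -2, 2, 0)
  u_2 = (26/9, 11/9, -2/9, 2)

Orthogonality check:
  u_2 · u_1 = 0 (should be 0)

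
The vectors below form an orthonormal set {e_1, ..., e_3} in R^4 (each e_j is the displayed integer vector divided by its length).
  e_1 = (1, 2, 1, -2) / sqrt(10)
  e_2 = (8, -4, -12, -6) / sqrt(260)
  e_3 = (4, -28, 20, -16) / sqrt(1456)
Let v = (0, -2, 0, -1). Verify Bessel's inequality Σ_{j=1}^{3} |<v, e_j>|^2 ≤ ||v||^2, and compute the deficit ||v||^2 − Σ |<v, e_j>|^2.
Σ |<v, e_j>|^2 = 33/7; ||v||^2 = 5; deficit = 2/7

Write each e_j = u_j / sqrt(<u_j, u_j>) where u_j is the displayed integer vector. Then <v, e_j> = <v, u_j> / sqrt(<u_j, u_j>), so |<v, e_j>|^2 = <v, u_j>^2 / <u_j, u_j>.
Coefficients: <v, e_1> = -2/sqrt(10), <v, e_2> = 14/sqrt(260), <v, e_3> = 72/sqrt(1456).
Square and sum: Σ |<v, e_j>|^2 = 33/7.
Compute ||v||^2 = v·v = 5.
Deficit = 5 − 33/7 = 2/7 ≥ 0, confirming Bessel's inequality. (The deficit equals ||v − Σ <v,e_j> e_j||^2, the squared distance from v to span{e_j}.)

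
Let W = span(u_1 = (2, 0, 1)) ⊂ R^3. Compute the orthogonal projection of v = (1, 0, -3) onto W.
proj_W(v) = (-2/5, 0, -1/5)

Set up U = [u_1 | ... | u_1] ∈ R^(3×1). The projector onto W = col(U) is P = U (U^T U)^(-1) U^T.
Compute U^T U =
  [5],
and U^T v = (-1).
Solve U^T U · c = U^T v for the coefficients: c = (-1/5). The projection is proj_W(v) = U c.
Check: (v - proj_W(v)) · u_1 = 0  (should be 0).
Result: proj_W(v) = (-2/5, 0, -1/5).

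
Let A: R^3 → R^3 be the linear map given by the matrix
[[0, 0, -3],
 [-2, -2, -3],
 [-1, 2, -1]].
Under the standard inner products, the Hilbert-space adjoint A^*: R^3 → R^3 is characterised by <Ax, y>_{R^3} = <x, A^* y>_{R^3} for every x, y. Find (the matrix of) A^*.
A^* = A^T =
[[0, -2, -1],
 [0, -2, 2],
 [-3, -3, -1]]

For real matrices with standard dot products, the defining identity <Ax, y> = <x, A^* y> gives (Ax)^T y = x^T (A^*) y, i.e. x^T A^T y = x^T (A^*) y. Since this holds for all x, y, we must have A^* = A^T. Therefore
A^* =
[[0, -2, -1],
 [0, -2, 2],
 [-3, -3, -1]].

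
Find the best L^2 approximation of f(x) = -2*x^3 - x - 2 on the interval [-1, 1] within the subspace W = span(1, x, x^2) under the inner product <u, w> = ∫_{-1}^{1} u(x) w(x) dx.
g(x) = -11*x/5 - 2

The best approximation g ∈ W is the orthogonal projection of f onto W. Writing g = a_0 + a_1 x + a_2 x^2, the coefficients solve the normal equations G · a = b where
  G_{ij} = <φ_i, φ_j> and b_i = <f, φ_i>, with φ_0 = 1, φ_1 = x, φ_2 = x^2.
G =
  [2, 0, 2/3]
  [0, 2/3, 0]
  [2/3, 0, 2/5],
b = (-4, -22/15, -4/3).
Solving gives a_0 = -2, a_1 = -11/5, a_2 = 0, so
  g(x) = -11*x/5 - 2.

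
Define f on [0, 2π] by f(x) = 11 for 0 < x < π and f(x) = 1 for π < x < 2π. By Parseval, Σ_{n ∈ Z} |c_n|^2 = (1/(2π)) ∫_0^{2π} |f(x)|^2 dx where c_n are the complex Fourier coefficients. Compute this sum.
Σ |c_n|^2 = 61

Parseval equates the L^2 energy of f (normalised by 1/(2π)) with the ℓ^2 sum of its Fourier coefficients: (1/(2π)) ∫_0^{2π} |f|^2 = Σ |c_n|^2.
Compute the left side: (1/(2π)) [∫_0^π 11^2 dx + ∫_π^{2π} 1^2 dx] = (1/(2π)) · (121π + 1π) = (121 + 1)/2 = 61.
So Σ_{n ∈ Z} |c_n|^2 = 61.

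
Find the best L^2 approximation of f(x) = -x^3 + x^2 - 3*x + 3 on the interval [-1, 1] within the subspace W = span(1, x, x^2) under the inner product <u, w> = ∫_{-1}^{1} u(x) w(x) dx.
g(x) = x^2 - 18*x/5 + 3

The best approximation g ∈ W is the orthogonal projection of f onto W. Writing g = a_0 + a_1 x + a_2 x^2, the coefficients solve the normal equations G · a = b where
  G_{ij} = <φ_i, φ_j> and b_i = <f, φ_i>, with φ_0 = 1, φ_1 = x, φ_2 = x^2.
G =
  [2, 0, 2/3]
  [0, 2/3, 0]
  [2/3, 0, 2/5],
b = (20/3, -12/5, 12/5).
Solving gives a_0 = 3, a_1 = -18/5, a_2 = 1, so
  g(x) = x^2 - 18*x/5 + 3.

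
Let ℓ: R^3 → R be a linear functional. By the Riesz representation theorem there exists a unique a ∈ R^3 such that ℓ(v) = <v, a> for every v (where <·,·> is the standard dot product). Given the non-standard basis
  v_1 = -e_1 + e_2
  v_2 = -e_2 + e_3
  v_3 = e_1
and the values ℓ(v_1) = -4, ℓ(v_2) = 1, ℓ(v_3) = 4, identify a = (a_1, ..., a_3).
a = (4, 0, 1)

Write a = (a_1, ..., a_3) in the standard basis. For each basis vector v_i, ℓ(v_i) = <v_i, a> is a linear equation in the a_j's. Collect the n equations into a matrix system V a = ℓ, where row i of V is v_i (expressed in the standard basis). Since V is invertible (lower-triangular with 1s on the diagonal, up to permutation), solve by back-substitution:
  V =
[[-1, 1, 0],
 [0, -1, 1],
 [1, 0, 0]]
  V a = (-4, 1, 4)
Solving gives a = (4, 0, 1).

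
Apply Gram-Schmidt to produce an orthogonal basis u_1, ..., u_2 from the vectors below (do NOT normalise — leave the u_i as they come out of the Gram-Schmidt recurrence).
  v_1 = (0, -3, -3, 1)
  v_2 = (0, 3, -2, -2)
Orthogonal basis:
  u_1 = (0, -3, -3, 1)
  u_2 = (0, 42/19, -53/19, -33/19)

Apply the Gram-Schmidt recurrence
  u_1 = v_1
  u_i = v_i − Σ_{j<i} ((v_i · u_j) / (u_j · u_j)) · u_j.

Step by step this gives:
  u_1 = (0, -3, -3, 1)
  u_2 = (0, 42/19, -53/19, -33/19)

Orthogonality check:
  u_2 · u_1 = 0 (should be 0)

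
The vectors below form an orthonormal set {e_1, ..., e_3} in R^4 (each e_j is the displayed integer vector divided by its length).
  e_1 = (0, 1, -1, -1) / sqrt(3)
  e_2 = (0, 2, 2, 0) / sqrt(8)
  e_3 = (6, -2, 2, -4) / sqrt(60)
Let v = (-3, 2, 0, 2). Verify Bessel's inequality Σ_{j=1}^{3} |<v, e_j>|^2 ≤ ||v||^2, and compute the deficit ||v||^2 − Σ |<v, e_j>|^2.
Σ |<v, e_j>|^2 = 17; ||v||^2 = 17; deficit = 0

Write each e_j = u_j / sqrt(<u_j, u_j>) where u_j is the displayed integer vector. Then <v, e_j> = <v, u_j> / sqrt(<u_j, u_j>), so |<v, e_j>|^2 = <v, u_j>^2 / <u_j, u_j>.
Coefficients: <v, e_1> = 0/sqrt(3), <v, e_2> = 4/sqrt(8), <v, e_3> = -30/sqrt(60).
Square and sum: Σ |<v, e_j>|^2 = 17.
Compute ||v||^2 = v·v = 17.
Deficit = 17 − 17 = 0 ≥ 0, confirming Bessel's inequality. (The deficit equals ||v − Σ <v,e_j> e_j||^2, the squared distance from v to span{e_j}.)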